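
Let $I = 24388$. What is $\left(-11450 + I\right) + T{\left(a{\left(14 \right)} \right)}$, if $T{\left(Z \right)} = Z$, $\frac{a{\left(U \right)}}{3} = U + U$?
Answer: $13022$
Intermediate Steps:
$a{\left(U \right)} = 6 U$ ($a{\left(U \right)} = 3 \left(U + U\right) = 3 \cdot 2 U = 6 U$)
$\left(-11450 + I\right) + T{\left(a{\left(14 \right)} \right)} = \left(-11450 + 24388\right) + 6 \cdot 14 = 12938 + 84 = 13022$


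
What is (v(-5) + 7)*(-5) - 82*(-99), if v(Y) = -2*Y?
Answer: 8033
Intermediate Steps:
(v(-5) + 7)*(-5) - 82*(-99) = (-2*(-5) + 7)*(-5) - 82*(-99) = (10 + 7)*(-5) + 8118 = 17*(-5) + 8118 = -85 + 8118 = 8033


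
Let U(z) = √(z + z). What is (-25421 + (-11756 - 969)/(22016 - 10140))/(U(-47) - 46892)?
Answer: 3539320483683/6528414621502 + 301912521*I*√94/26113658486008 ≈ 0.54214 + 0.00011209*I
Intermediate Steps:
U(z) = √2*√z (U(z) = √(2*z) = √2*√z)
(-25421 + (-11756 - 969)/(22016 - 10140))/(U(-47) - 46892) = (-25421 + (-11756 - 969)/(22016 - 10140))/(√2*√(-47) - 46892) = (-25421 - 12725/11876)/(√2*(I*√47) - 46892) = (-25421 - 12725*1/11876)/(I*√94 - 46892) = (-25421 - 12725/11876)/(-46892 + I*√94) = -301912521/(11876*(-46892 + I*√94))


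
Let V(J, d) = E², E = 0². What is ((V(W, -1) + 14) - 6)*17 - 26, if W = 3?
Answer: 110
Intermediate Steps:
E = 0
V(J, d) = 0 (V(J, d) = 0² = 0)
((V(W, -1) + 14) - 6)*17 - 26 = ((0 + 14) - 6)*17 - 26 = (14 - 6)*17 - 26 = 8*17 - 26 = 136 - 26 = 110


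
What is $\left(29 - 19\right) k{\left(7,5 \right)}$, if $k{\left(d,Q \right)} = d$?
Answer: $70$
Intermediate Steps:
$\left(29 - 19\right) k{\left(7,5 \right)} = \left(29 - 19\right) 7 = 10 \cdot 7 = 70$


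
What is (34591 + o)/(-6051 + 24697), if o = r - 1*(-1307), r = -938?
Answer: 17480/9323 ≈ 1.8749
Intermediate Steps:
o = 369 (o = -938 - 1*(-1307) = -938 + 1307 = 369)
(34591 + o)/(-6051 + 24697) = (34591 + 369)/(-6051 + 24697) = 34960/18646 = 34960*(1/18646) = 17480/9323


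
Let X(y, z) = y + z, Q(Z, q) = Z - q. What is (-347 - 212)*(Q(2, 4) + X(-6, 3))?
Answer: 2795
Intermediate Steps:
(-347 - 212)*(Q(2, 4) + X(-6, 3)) = (-347 - 212)*((2 - 1*4) + (-6 + 3)) = -559*((2 - 4) - 3) = -559*(-2 - 3) = -559*(-5) = 2795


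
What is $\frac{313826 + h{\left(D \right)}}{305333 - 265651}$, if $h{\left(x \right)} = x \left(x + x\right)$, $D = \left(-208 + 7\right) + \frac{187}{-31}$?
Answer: $\frac{191984117}{19067201} \approx 10.069$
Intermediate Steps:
$D = - \frac{6418}{31}$ ($D = -201 + 187 \left(- \frac{1}{31}\right) = -201 - \frac{187}{31} = - \frac{6418}{31} \approx -207.03$)
$h{\left(x \right)} = 2 x^{2}$ ($h{\left(x \right)} = x 2 x = 2 x^{2}$)
$\frac{313826 + h{\left(D \right)}}{305333 - 265651} = \frac{313826 + 2 \left(- \frac{6418}{31}\right)^{2}}{305333 - 265651} = \frac{313826 + 2 \cdot \frac{41190724}{961}}{39682} = \left(313826 + \frac{82381448}{961}\right) \frac{1}{39682} = \frac{383968234}{961} \cdot \frac{1}{39682} = \frac{191984117}{19067201}$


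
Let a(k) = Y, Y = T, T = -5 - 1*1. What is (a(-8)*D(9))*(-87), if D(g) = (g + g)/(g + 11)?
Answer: 2349/5 ≈ 469.80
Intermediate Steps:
T = -6 (T = -5 - 1 = -6)
Y = -6
a(k) = -6
D(g) = 2*g/(11 + g) (D(g) = (2*g)/(11 + g) = 2*g/(11 + g))
(a(-8)*D(9))*(-87) = -12*9/(11 + 9)*(-87) = -12*9/20*(-87) = -6*9/10*(-87) = -27/5*(-87) = 2349/5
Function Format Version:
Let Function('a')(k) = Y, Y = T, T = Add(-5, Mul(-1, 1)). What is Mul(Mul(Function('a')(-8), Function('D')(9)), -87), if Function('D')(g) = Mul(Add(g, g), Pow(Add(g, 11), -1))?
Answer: Rational(2349, 5) ≈ 469.80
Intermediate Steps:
T = -6 (T = Add(-5, -1) = -6)
Y = -6
Function('a')(k) = -6
Function('D')(g) = Mul(2, g, Pow(Add(11, g), -1)) (Function('D')(g) = Mul(Mul(2, g), Pow(Add(11, g), -1)) = Mul(2, g, Pow(Add(11, g), -1)))
Mul(Mul(Function('a')(-8), Function('D')(9)), -87) = Mul(Mul(-6, Mul(2, 9, Pow(Add(11, 9), -1))), -87) = Mul(Mul(-6, Mul(2, 9, Pow(20, -1))), -87) = Mul(Mul(-6, Mul(2, 9, Rational(1, 20))), -87) = Mul(Mul(-6, Rational(9, 10)), -87) = Mul(Rational(-27, 5), -87) = Rational(2349, 5)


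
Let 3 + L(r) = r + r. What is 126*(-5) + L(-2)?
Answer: -637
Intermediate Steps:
L(r) = -3 + 2*r (L(r) = -3 + (r + r) = -3 + 2*r)
126*(-5) + L(-2) = 126*(-5) + (-3 + 2*(-2)) = -630 + (-3 - 4) = -630 - 7 = -637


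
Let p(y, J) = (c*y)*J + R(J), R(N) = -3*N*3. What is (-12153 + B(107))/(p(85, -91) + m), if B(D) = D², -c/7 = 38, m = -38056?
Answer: -704/2020273 ≈ -0.00034847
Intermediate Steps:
c = -266 (c = -7*38 = -266)
R(N) = -9*N
p(y, J) = -9*J - 266*J*y (p(y, J) = (-266*y)*J - 9*J = -266*J*y - 9*J = -9*J - 266*J*y)
(-12153 + B(107))/(p(85, -91) + m) = (-12153 + 107²)/(-91*(-9 - 266*85) - 38056) = (-12153 + 11449)/(-91*(-9 - 22610) - 38056) = -704/(-91*(-22619) - 38056) = -704/(2058329 - 38056) = -704/2020273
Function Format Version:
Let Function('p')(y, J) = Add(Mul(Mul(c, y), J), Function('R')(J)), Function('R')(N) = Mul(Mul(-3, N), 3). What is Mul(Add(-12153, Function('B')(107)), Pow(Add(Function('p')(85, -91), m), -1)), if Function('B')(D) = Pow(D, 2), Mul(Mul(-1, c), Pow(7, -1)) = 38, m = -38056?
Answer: Rational(-704, 2020273) ≈ -0.00034847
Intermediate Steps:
c = -266 (c = Mul(-7, 38) = -266)
Function('R')(N) = Mul(-9, N)
Function('p')(y, J) = Add(Mul(-9, J), Mul(-266, J, y)) (Function('p')(y, J) = Add(Mul(Mul(-266, y), J), Mul(-9, J)) = Add(Mul(-266, J, y), Mul(-9, J)) = Add(Mul(-9, J), Mul(-266, J, y)))
Mul(Add(-12153, Function('B')(107)), Pow(Add(Function('p')(85, -91), m), -1)) = Mul(Add(-12153, Pow(107, 2)), Pow(Add(Mul(-91, Add(-9, Mul(-266, 85))), -38056), -1)) = Mul(Add(-12153, 11449), Pow(Add(Mul(-91, Add(-9, -22610)), -38056), -1)) = Mul(-704, Pow(Add(Mul(-91, -22619), -38056), -1)) = Mul(-704, Pow(Add(2058329, -38056), -1)) = Mul(-704, Pow(2020273, -1)) = Mul(-704, Rational(1, 2020273)) = Rational(-704, 2020273)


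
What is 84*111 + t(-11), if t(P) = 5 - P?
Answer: 9340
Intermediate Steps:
84*111 + t(-11) = 84*111 + (5 - 1*(-11)) = 9324 + (5 + 11) = 9324 + 16 = 9340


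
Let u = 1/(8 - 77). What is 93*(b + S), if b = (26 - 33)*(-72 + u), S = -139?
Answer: 780952/23 ≈ 33954.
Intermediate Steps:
u = -1/69 (u = 1/(-69) = -1/69 ≈ -0.014493)
b = 34783/69 (b = (26 - 33)*(-72 - 1/69) = -7*(-4969/69) = 34783/69 ≈ 504.10)
93*(b + S) = 93*(34783/69 - 139) = 93*(25192/69) = 780952/23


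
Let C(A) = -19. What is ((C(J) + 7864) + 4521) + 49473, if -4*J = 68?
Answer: 61839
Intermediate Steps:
J = -17 (J = -¼*68 = -17)
((C(J) + 7864) + 4521) + 49473 = ((-19 + 7864) + 4521) + 49473 = (7845 + 4521) + 49473 = 12366 + 49473 = 61839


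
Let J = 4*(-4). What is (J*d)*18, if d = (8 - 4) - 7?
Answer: 864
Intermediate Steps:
J = -16
d = -3 (d = 4 - 7 = -3)
(J*d)*18 = -16*(-3)*18 = 48*18 = 864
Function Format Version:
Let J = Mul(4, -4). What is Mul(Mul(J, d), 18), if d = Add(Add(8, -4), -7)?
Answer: 864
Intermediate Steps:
J = -16
d = -3 (d = Add(4, -7) = -3)
Mul(Mul(J, d), 18) = Mul(Mul(-16, -3), 18) = Mul(48, 18) = 864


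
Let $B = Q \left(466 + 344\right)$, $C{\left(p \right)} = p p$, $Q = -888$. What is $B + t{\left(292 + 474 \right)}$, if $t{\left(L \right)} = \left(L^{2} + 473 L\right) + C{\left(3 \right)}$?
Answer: $229803$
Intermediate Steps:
$C{\left(p \right)} = p^{2}$
$B = -719280$ ($B = - 888 \left(466 + 344\right) = \left(-888\right) 810 = -719280$)
$t{\left(L \right)} = 9 + L^{2} + 473 L$ ($t{\left(L \right)} = \left(L^{2} + 473 L\right) + 3^{2} = \left(L^{2} + 473 L\right) + 9 = 9 + L^{2} + 473 L$)
$B + t{\left(292 + 474 \right)} = -719280 + \left(9 + \left(292 + 474\right)^{2} + 473 \left(292 + 474\right)\right) = -719280 + \left(9 + 766^{2} + 473 \cdot 766\right) = -719280 + \left(9 + 586756 + 362318\right) = -719280 + 949083 = 229803$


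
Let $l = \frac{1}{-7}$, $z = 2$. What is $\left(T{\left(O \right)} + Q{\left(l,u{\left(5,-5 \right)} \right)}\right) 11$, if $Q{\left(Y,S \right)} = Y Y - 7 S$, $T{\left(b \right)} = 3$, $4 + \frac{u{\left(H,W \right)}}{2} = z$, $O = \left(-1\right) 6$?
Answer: $\frac{16720}{49} \approx 341.22$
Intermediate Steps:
$O = -6$
$u{\left(H,W \right)} = -4$ ($u{\left(H,W \right)} = -8 + 2 \cdot 2 = -8 + 4 = -4$)
$l = - \frac{1}{7} \approx -0.14286$
$Q{\left(Y,S \right)} = Y^{2} - 7 S$
$\left(T{\left(O \right)} + Q{\left(l,u{\left(5,-5 \right)} \right)}\right) 11 = \left(3 + \left(\left(- \frac{1}{7}\right)^{2} - -28\right)\right) 11 = \left(3 + \left(\frac{1}{49} + 28\right)\right) 11 = \left(3 + \frac{1373}{49}\right) 11 = \frac{1520}{49} \cdot 11 = \frac{16720}{49}$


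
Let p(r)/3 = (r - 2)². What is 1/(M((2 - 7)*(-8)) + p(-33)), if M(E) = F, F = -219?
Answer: 1/3456 ≈ 0.00028935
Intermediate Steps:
M(E) = -219
p(r) = 3*(-2 + r)² (p(r) = 3*(r - 2)² = 3*(-2 + r)²)
1/(M((2 - 7)*(-8)) + p(-33)) = 1/(-219 + 3*(-2 - 33)²) = 1/(-219 + 3*(-35)²) = 1/(-219 + 3*1225) = 1/(-219 + 3675) = 1/3456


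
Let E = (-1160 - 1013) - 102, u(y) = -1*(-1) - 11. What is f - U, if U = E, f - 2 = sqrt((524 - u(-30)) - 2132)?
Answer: 2277 + I*sqrt(1598) ≈ 2277.0 + 39.975*I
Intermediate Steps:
u(y) = -10 (u(y) = 1 - 11 = -10)
f = 2 + I*sqrt(1598) (f = 2 + sqrt((524 - 1*(-10)) - 2132) = 2 + sqrt((524 + 10) - 2132) = 2 + sqrt(534 - 2132) = 2 + sqrt(-1598) = 2 + I*sqrt(1598) ≈ 2.0 + 39.975*I)
E = -2275 (E = -2173 - 102 = -2275)
U = -2275
f - U = (2 + I*sqrt(1598)) - 1*(-2275) = (2 + I*sqrt(1598)) + 2275 = 2277 + I*sqrt(1598)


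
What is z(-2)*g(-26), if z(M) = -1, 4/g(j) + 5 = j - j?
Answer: 4/5 ≈ 0.80000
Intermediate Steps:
g(j) = -4/5 (g(j) = 4/(-5 + (j - j)) = 4/(-5 + 0) = 4/(-5) = 4*(-1/5) = -4/5)
z(-2)*g(-26) = -1*(-4/5) = 4/5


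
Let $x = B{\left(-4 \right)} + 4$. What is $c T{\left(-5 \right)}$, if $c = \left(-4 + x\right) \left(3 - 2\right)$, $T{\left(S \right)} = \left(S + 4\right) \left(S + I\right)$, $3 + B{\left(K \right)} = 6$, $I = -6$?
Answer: $33$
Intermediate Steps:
$B{\left(K \right)} = 3$ ($B{\left(K \right)} = -3 + 6 = 3$)
$T{\left(S \right)} = \left(-6 + S\right) \left(4 + S\right)$ ($T{\left(S \right)} = \left(S + 4\right) \left(S - 6\right) = \left(4 + S\right) \left(-6 + S\right) = \left(-6 + S\right) \left(4 + S\right)$)
$x = 7$ ($x = 3 + 4 = 7$)
$c = 3$ ($c = \left(-4 + 7\right) \left(3 - 2\right) = 3 \cdot 1 = 3$)
$c T{\left(-5 \right)} = 3 \left(-24 + \left(-5\right)^{2} - -10\right) = 3 \left(-24 + 25 + 10\right) = 3 \cdot 11 = 33$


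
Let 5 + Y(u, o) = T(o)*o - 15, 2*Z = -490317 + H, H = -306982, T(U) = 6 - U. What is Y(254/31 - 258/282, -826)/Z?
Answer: 1374504/797299 ≈ 1.7239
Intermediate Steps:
Z = -797299/2 (Z = (-490317 - 306982)/2 = (1/2)*(-797299) = -797299/2 ≈ -3.9865e+5)
Y(u, o) = -20 + o*(6 - o) (Y(u, o) = -5 + ((6 - o)*o - 15) = -5 + (o*(6 - o) - 15) = -5 + (-15 + o*(6 - o)) = -20 + o*(6 - o))
Y(254/31 - 258/282, -826)/Z = (-20 - 1*(-826)*(-6 - 826))/(-797299/2) = (-20 - 1*(-826)*(-832))*(-2/797299) = (-20 - 687232)*(-2/797299) = -687252*(-2/797299) = 1374504/797299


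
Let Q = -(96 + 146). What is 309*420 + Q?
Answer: 129538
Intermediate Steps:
Q = -242 (Q = -1*242 = -242)
309*420 + Q = 309*420 - 242 = 129780 - 242 = 129538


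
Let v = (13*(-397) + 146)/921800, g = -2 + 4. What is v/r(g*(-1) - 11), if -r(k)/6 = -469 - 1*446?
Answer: -1003/1012136400 ≈ -9.9097e-7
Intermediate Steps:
g = 2
r(k) = 5490 (r(k) = -6*(-469 - 1*446) = -6*(-469 - 446) = -6*(-915) = 5490)
v = -1003/184360 (v = (-5161 + 146)*(1/921800) = -5015*1/921800 = -1003/184360 ≈ -0.0054404)
v/r(g*(-1) - 11) = -1003/184360/5490 = -1003/184360*1/5490 = -1003/1012136400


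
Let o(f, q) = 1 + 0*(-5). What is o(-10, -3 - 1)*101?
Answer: 101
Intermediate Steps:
o(f, q) = 1 (o(f, q) = 1 + 0 = 1)
o(-10, -3 - 1)*101 = 1*101 = 101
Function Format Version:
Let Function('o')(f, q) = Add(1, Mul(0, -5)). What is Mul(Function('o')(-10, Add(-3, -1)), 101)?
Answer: 101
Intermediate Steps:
Function('o')(f, q) = 1 (Function('o')(f, q) = Add(1, 0) = 1)
Mul(Function('o')(-10, Add(-3, -1)), 101) = Mul(1, 101) = 101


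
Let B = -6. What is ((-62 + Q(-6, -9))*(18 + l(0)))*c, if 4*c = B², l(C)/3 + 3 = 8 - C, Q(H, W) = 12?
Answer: -14850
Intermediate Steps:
l(C) = 15 - 3*C (l(C) = -9 + 3*(8 - C) = -9 + (24 - 3*C) = 15 - 3*C)
c = 9 (c = (¼)*(-6)² = (¼)*36 = 9)
((-62 + Q(-6, -9))*(18 + l(0)))*c = ((-62 + 12)*(18 + (15 - 3*0)))*9 = -50*(18 + (15 + 0))*9 = -50*(18 + 15)*9 = -50*33*9 = -1650*9 = -14850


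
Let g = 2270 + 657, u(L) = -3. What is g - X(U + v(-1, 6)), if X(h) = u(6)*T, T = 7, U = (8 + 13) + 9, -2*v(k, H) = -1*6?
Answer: 2948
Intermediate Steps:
v(k, H) = 3 (v(k, H) = -(-1)*6/2 = -½*(-6) = 3)
U = 30 (U = 21 + 9 = 30)
g = 2927
X(h) = -21 (X(h) = -3*7 = -21)
g - X(U + v(-1, 6)) = 2927 - 1*(-21) = 2927 + 21 = 2948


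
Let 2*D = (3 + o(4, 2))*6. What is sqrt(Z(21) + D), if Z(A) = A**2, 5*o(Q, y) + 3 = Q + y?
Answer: 3*sqrt(1255)/5 ≈ 21.256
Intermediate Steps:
o(Q, y) = -3/5 + Q/5 + y/5 (o(Q, y) = -3/5 + (Q + y)/5 = -3/5 + (Q/5 + y/5) = -3/5 + Q/5 + y/5)
D = 54/5 (D = ((3 + (-3/5 + (1/5)*4 + (1/5)*2))*6)/2 = ((3 + (-3/5 + 4/5 + 2/5))*6)/2 = ((3 + 3/5)*6)/2 = ((18/5)*6)/2 = (1/2)*(108/5) = 54/5 ≈ 10.800)
sqrt(Z(21) + D) = sqrt(21**2 + 54/5) = sqrt(441 + 54/5) = sqrt(2259/5) = 3*sqrt(1255)/5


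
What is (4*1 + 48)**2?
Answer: 2704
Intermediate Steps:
(4*1 + 48)**2 = (4 + 48)**2 = 52**2 = 2704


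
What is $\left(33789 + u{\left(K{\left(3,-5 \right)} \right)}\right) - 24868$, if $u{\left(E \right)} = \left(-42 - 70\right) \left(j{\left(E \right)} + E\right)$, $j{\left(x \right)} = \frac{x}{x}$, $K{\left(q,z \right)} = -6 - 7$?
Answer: $10265$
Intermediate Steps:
$K{\left(q,z \right)} = -13$ ($K{\left(q,z \right)} = -6 - 7 = -13$)
$j{\left(x \right)} = 1$
$u{\left(E \right)} = -112 - 112 E$ ($u{\left(E \right)} = \left(-42 - 70\right) \left(1 + E\right) = - 112 \left(1 + E\right) = -112 - 112 E$)
$\left(33789 + u{\left(K{\left(3,-5 \right)} \right)}\right) - 24868 = \left(33789 - -1344\right) - 24868 = \left(33789 + \left(-112 + 1456\right)\right) - 24868 = \left(33789 + 1344\right) - 24868 = 35133 - 24868 = 10265$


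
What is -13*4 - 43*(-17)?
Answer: 679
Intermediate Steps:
-13*4 - 43*(-17) = -52 + 731 = 679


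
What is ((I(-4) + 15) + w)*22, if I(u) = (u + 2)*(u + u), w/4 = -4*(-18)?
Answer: 7018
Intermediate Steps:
w = 288 (w = 4*(-4*(-18)) = 4*72 = 288)
I(u) = 2*u*(2 + u) (I(u) = (2 + u)*(2*u) = 2*u*(2 + u))
((I(-4) + 15) + w)*22 = ((2*(-4)*(2 - 4) + 15) + 288)*22 = ((2*(-4)*(-2) + 15) + 288)*22 = ((16 + 15) + 288)*22 = (31 + 288)*22 = 319*22 = 7018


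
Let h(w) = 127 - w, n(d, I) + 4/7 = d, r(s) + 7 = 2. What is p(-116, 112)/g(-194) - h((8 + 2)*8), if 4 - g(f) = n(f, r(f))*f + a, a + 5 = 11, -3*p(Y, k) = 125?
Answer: -37257247/792726 ≈ -46.999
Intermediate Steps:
p(Y, k) = -125/3 (p(Y, k) = -1/3*125 = -125/3)
r(s) = -5 (r(s) = -7 + 2 = -5)
n(d, I) = -4/7 + d
a = 6 (a = -5 + 11 = 6)
g(f) = -2 - f*(-4/7 + f) (g(f) = 4 - ((-4/7 + f)*f + 6) = 4 - (f*(-4/7 + f) + 6) = 4 - (6 + f*(-4/7 + f)) = 4 + (-6 - f*(-4/7 + f)) = -2 - f*(-4/7 + f))
p(-116, 112)/g(-194) - h((8 + 2)*8) = -125/(3*(-2 - 1*(-194)**2 + (4/7)*(-194))) - (127 - (8 + 2)*8) = -125/(3*(-2 - 1*37636 - 776/7)) - (127 - 10*8) = -125/(3*(-2 - 37636 - 776/7)) - (127 - 1*80) = -125/(3*(-264242/7)) - (127 - 80) = -125/3*(-7/264242) - 1*47 = 875/792726 - 47 = -37257247/792726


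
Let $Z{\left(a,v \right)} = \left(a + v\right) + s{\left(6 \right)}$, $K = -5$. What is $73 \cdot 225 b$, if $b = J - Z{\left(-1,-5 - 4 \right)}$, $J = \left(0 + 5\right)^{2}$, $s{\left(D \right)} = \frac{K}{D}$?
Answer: $\frac{1177125}{2} \approx 5.8856 \cdot 10^{5}$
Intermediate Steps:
$s{\left(D \right)} = - \frac{5}{D}$
$Z{\left(a,v \right)} = - \frac{5}{6} + a + v$ ($Z{\left(a,v \right)} = \left(a + v\right) - \frac{5}{6} = - \frac{5}{6} + a + v$)
$J = 25$ ($J = 5^{2} = 25$)
$b = \frac{215}{6}$ ($b = 25 - \left(- \frac{5}{6} - 1 - 9\right) = 25 - - \frac{65}{6} = 25 + \frac{65}{6} = \frac{215}{6} \approx 35.833$)
$73 \cdot 225 b = 73 \cdot 225 \cdot \frac{215}{6} = 16425 \cdot \frac{215}{6} = \frac{1177125}{2}$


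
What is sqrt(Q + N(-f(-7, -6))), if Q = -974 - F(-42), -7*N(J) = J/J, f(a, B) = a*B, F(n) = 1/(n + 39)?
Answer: 5*I*sqrt(17178)/21 ≈ 31.206*I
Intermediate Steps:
F(n) = 1/(39 + n)
f(a, B) = B*a
N(J) = -1/7 (N(J) = -J/(7*J) = -1/7*1 = -1/7)
Q = -2921/3 (Q = -974 - 1/(39 - 42) = -974 - 1/(-3) = -974 - 1*(-1/3) = -974 + 1/3 = -2921/3 ≈ -973.67)
sqrt(Q + N(-f(-7, -6))) = sqrt(-2921/3 - 1/7) = sqrt(-20450/21) = 5*I*sqrt(17178)/21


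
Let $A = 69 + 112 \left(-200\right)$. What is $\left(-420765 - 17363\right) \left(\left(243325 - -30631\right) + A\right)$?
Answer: $-110243958000$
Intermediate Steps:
$A = -22331$ ($A = 69 - 22400 = -22331$)
$\left(-420765 - 17363\right) \left(\left(243325 - -30631\right) + A\right) = \left(-420765 - 17363\right) \left(\left(243325 - -30631\right) - 22331\right) = \left(-420765 - 17363\right) \left(\left(243325 + 30631\right) - 22331\right) = \left(-420765 - 17363\right) \left(273956 - 22331\right) = \left(-438128\right) 251625 = -110243958000$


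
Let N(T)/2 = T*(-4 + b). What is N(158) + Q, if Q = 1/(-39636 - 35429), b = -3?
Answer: -166043781/75065 ≈ -2212.0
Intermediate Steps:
Q = -1/75065 (Q = 1/(-75065) = -1/75065 ≈ -1.3322e-5)
N(T) = -14*T (N(T) = 2*(T*(-4 - 3)) = 2*(T*(-7)) = 2*(-7*T) = -14*T)
N(158) + Q = -14*158 - 1/75065 = -2212 - 1/75065 = -166043781/75065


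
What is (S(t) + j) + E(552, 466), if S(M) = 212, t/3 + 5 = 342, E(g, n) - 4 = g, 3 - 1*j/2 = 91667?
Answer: -182560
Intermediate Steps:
j = -183328 (j = 6 - 2*91667 = 6 - 183334 = -183328)
E(g, n) = 4 + g
t = 1011 (t = -15 + 3*342 = -15 + 1026 = 1011)
(S(t) + j) + E(552, 466) = (212 - 183328) + (4 + 552) = -183116 + 556 = -182560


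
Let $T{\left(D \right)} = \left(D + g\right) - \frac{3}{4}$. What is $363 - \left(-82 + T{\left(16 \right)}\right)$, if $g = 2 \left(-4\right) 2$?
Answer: $\frac{1783}{4} \approx 445.75$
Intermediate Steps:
$g = -16$ ($g = \left(-8\right) 2 = -16$)
$T{\left(D \right)} = - \frac{67}{4} + D$ ($T{\left(D \right)} = \left(D - 16\right) - \frac{3}{4} = \left(-16 + D\right) - \frac{3}{4} = - \frac{67}{4} + D$)
$363 - \left(-82 + T{\left(16 \right)}\right) = 363 + \left(82 - \left(- \frac{67}{4} + 16\right)\right) = 363 + \left(82 - - \frac{3}{4}\right) = 363 + \left(82 + \frac{3}{4}\right) = 363 + \frac{331}{4} = \frac{1783}{4}$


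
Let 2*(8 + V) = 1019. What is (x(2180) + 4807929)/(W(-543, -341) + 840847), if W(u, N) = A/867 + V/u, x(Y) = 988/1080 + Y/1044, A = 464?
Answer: 1969230241559147/344393509532895 ≈ 5.7180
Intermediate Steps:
V = 1003/2 (V = -8 + (½)*1019 = -8 + 1019/2 = 1003/2 ≈ 501.50)
x(Y) = 247/270 + Y/1044 (x(Y) = 988*(1/1080) + Y*(1/1044) = 247/270 + Y/1044)
W(u, N) = 464/867 + 1003/(2*u)
(x(2180) + 4807929)/(W(-543, -341) + 840847) = ((247/270 + (1/1044)*2180) + 4807929)/((1/1734)*(869601 + 928*(-543))/(-543) + 840847) = ((247/270 + 545/261) + 4807929)/((1/1734)*(-1/543)*(869601 - 503904) + 840847) = (23513/7830 + 4807929)/((1/1734)*(-1/543)*365697 + 840847) = 37646107583/(7830*(-40633/104618 + 840847)) = 37646107583/(7830*(87967690813/104618)) = (37646107583/7830)*(104618/87967690813) = 1969230241559147/344393509532895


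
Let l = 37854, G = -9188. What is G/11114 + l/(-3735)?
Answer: -25279252/2306155 ≈ -10.962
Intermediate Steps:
G/11114 + l/(-3735) = -9188/11114 + 37854/(-3735) = -9188*1/11114 + 37854*(-1/3735) = -4594/5557 - 4206/415 = -25279252/2306155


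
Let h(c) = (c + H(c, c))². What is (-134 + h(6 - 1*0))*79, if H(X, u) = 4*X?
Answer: 60514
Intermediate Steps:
h(c) = 25*c² (h(c) = (c + 4*c)² = (5*c)² = 25*c²)
(-134 + h(6 - 1*0))*79 = (-134 + 25*(6 - 1*0)²)*79 = (-134 + 25*(6 + 0)²)*79 = (-134 + 25*6²)*79 = (-134 + 25*36)*79 = (-134 + 900)*79 = 766*79 = 60514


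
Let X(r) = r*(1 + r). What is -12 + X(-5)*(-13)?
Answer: -272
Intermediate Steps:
-12 + X(-5)*(-13) = -12 - 5*(1 - 5)*(-13) = -12 - 5*(-4)*(-13) = -12 + 20*(-13) = -12 - 260 = -272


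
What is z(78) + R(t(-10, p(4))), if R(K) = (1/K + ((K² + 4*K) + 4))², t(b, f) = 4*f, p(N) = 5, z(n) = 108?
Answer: 93764961/400 ≈ 2.3441e+5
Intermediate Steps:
R(K) = (4 + 1/K + K² + 4*K)² (R(K) = (1/K + (4 + K² + 4*K))² = (4 + 1/K + K² + 4*K)²)
z(78) + R(t(-10, p(4))) = 108 + (1 + (4*5)³ + 4*(4*5) + 4*(4*5)²)²/(4*5)² = 108 + (1 + 20³ + 4*20 + 4*20²)²/20² = 108 + (1 + 8000 + 80 + 4*400)²/400 = 108 + (1 + 8000 + 80 + 1600)²/400 = 108 + (1/400)*9681² = 108 + (1/400)*93721761 = 108 + 93721761/400 = 93764961/400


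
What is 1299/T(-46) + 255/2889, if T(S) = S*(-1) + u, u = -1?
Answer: 139418/4815 ≈ 28.955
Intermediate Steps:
T(S) = -1 - S (T(S) = S*(-1) - 1 = -S - 1 = -1 - S)
1299/T(-46) + 255/2889 = 1299/(-1 - 1*(-46)) + 255/2889 = 1299/(-1 + 46) + 255*(1/2889) = 1299/45 + 85/963 = 1299*(1/45) + 85/963 = 433/15 + 85/963 = 139418/4815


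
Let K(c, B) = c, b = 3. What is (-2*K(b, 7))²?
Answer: 36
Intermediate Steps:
(-2*K(b, 7))² = (-2*3)² = (-6)² = 36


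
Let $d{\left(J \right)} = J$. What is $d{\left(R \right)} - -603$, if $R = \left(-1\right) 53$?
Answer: $550$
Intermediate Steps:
$R = -53$
$d{\left(R \right)} - -603 = -53 - -603 = -53 + 603 = 550$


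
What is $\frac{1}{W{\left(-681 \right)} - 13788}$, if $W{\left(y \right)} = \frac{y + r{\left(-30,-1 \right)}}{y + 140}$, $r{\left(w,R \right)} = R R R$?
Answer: $- \frac{541}{7458626} \approx -7.2533 \cdot 10^{-5}$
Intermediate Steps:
$r{\left(w,R \right)} = R^{3}$ ($r{\left(w,R \right)} = R^{2} R = R^{3}$)
$W{\left(y \right)} = \frac{-1 + y}{140 + y}$ ($W{\left(y \right)} = \frac{y + \left(-1\right)^{3}}{y + 140} = \frac{y - 1}{140 + y} = \frac{-1 + y}{140 + y}$)
$\frac{1}{W{\left(-681 \right)} - 13788} = \frac{1}{\frac{-1 - 681}{140 - 681} - 13788} = \frac{1}{\frac{1}{-541} \left(-682\right) - 13788} = \frac{1}{\left(- \frac{1}{541}\right) \left(-682\right) - 13788} = \frac{1}{\frac{682}{541} - 13788} = \frac{1}{- \frac{7458626}{541}} = - \frac{541}{7458626}$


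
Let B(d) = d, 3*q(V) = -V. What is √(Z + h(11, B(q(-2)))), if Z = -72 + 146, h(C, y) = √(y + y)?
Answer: √(666 + 6*√3)/3 ≈ 8.6692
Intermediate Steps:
q(V) = -V/3 (q(V) = (-V)/3 = -V/3)
h(C, y) = √2*√y (h(C, y) = √(2*y) = √2*√y)
Z = 74
√(Z + h(11, B(q(-2)))) = √(74 + √2*√(-⅓*(-2))) = √(74 + √2*√(⅔)) = √(74 + √2*(√6/3)) = √(74 + 2*√3/3)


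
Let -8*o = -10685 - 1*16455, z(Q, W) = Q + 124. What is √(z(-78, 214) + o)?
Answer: 23*√26/2 ≈ 58.639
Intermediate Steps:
z(Q, W) = 124 + Q
o = 6785/2 (o = -(-10685 - 1*16455)/8 = -(-10685 - 16455)/8 = -⅛*(-27140) = 6785/2 ≈ 3392.5)
√(z(-78, 214) + o) = √((124 - 78) + 6785/2) = √(46 + 6785/2) = √(6877/2) = 23*√26/2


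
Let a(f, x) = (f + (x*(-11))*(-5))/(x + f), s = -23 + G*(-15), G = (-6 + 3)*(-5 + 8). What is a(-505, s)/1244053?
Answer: -1885/162970943 ≈ -1.1566e-5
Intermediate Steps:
G = -9 (G = -3*3 = -9)
s = 112 (s = -23 - 9*(-15) = -23 + 135 = 112)
a(f, x) = (f + 55*x)/(f + x) (a(f, x) = (f - 11*x*(-5))/(f + x) = (f + 55*x)/(f + x))
a(-505, s)/1244053 = ((-505 + 55*112)/(-505 + 112))/1244053 = ((-505 + 6160)/(-393))*(1/1244053) = -1/393*5655*(1/1244053) = -1885/131*1/1244053 = -1885/162970943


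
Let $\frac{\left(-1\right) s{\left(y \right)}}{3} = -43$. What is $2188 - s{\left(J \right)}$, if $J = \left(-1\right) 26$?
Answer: $2059$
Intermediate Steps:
$J = -26$
$s{\left(y \right)} = 129$ ($s{\left(y \right)} = \left(-3\right) \left(-43\right) = 129$)
$2188 - s{\left(J \right)} = 2188 - 129 = 2059$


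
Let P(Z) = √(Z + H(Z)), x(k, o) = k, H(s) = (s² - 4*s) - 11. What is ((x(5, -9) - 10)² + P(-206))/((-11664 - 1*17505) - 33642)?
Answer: -25/62811 - √43043/62811 ≈ -0.0037011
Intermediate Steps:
H(s) = -11 + s² - 4*s
P(Z) = √(-11 + Z² - 3*Z) (P(Z) = √(Z + (-11 + Z² - 4*Z)) = √(-11 + Z² - 3*Z))
((x(5, -9) - 10)² + P(-206))/((-11664 - 1*17505) - 33642) = ((5 - 10)² + √(-11 + (-206)² - 3*(-206)))/((-11664 - 1*17505) - 33642) = ((-5)² + √(-11 + 42436 + 618))/((-11664 - 17505) - 33642) = (25 + √43043)/(-29169 - 33642) = (25 + √43043)/(-62811) = (25 + √43043)*(-1/62811) = -25/62811 - √43043/62811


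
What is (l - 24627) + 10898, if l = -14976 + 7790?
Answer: -20915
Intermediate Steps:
l = -7186
(l - 24627) + 10898 = (-7186 - 24627) + 10898 = -31813 + 10898 = -20915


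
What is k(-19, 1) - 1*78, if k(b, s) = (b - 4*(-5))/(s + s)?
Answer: -155/2 ≈ -77.500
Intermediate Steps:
k(b, s) = (20 + b)/(2*s) (k(b, s) = (b + 20)/((2*s)) = (20 + b)*(1/(2*s)) = (20 + b)/(2*s))
k(-19, 1) - 1*78 = (1/2)*(20 - 19)/1 - 1*78 = (1/2)*1*1 - 78 = 1/2 - 78 = -155/2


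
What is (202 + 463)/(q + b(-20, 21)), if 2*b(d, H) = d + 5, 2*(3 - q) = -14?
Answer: 266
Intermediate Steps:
q = 10 (q = 3 - ½*(-14) = 3 + 7 = 10)
b(d, H) = 5/2 + d/2 (b(d, H) = (d + 5)/2 = (5 + d)/2 = 5/2 + d/2)
(202 + 463)/(q + b(-20, 21)) = (202 + 463)/(10 + (5/2 + (½)*(-20))) = 665/(10 + (5/2 - 10)) = 665/(10 - 15/2) = 665/(5/2) = 665*(⅖) = 266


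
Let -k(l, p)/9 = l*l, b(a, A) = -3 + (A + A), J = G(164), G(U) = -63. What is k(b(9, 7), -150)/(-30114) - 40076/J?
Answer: 19157417/30114 ≈ 636.16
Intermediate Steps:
J = -63
b(a, A) = -3 + 2*A
k(l, p) = -9*l² (k(l, p) = -9*l*l = -9*l²)
k(b(9, 7), -150)/(-30114) - 40076/J = -9*(-3 + 2*7)²/(-30114) - 40076/(-63) = -9*(-3 + 14)²*(-1/30114) - 40076*(-1/63) = -9*11²*(-1/30114) + 40076/63 = -9*121*(-1/30114) + 40076/63 = -1089*(-1/30114) + 40076/63 = 121/3346 + 40076/63 = 19157417/30114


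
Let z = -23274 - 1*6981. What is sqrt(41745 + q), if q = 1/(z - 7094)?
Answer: 2*sqrt(86142153721)/2873 ≈ 204.32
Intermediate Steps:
z = -30255 (z = -23274 - 6981 = -30255)
q = -1/37349 (q = 1/(-30255 - 7094) = 1/(-37349) = -1/37349 ≈ -2.6774e-5)
sqrt(41745 + q) = sqrt(41745 - 1/37349) = sqrt(1559134004/37349) = 2*sqrt(86142153721)/2873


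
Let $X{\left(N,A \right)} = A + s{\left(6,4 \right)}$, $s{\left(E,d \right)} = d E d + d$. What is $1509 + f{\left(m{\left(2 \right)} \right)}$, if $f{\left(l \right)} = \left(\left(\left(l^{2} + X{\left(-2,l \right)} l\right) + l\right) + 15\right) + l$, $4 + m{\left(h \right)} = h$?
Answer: $1328$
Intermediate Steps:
$s{\left(E,d \right)} = d + E d^{2}$ ($s{\left(E,d \right)} = E d d + d = E d^{2} + d = d + E d^{2}$)
$X{\left(N,A \right)} = 100 + A$ ($X{\left(N,A \right)} = A + 4 \left(1 + 6 \cdot 4\right) = A + 4 \left(1 + 24\right) = A + 4 \cdot 25 = A + 100 = 100 + A$)
$m{\left(h \right)} = -4 + h$
$f{\left(l \right)} = 15 + l^{2} + 2 l + l \left(100 + l\right)$ ($f{\left(l \right)} = \left(\left(\left(l^{2} + \left(100 + l\right) l\right) + l\right) + 15\right) + l = \left(\left(\left(l^{2} + l \left(100 + l\right)\right) + l\right) + 15\right) + l = \left(\left(l + l^{2} + l \left(100 + l\right)\right) + 15\right) + l = \left(15 + l + l^{2} + l \left(100 + l\right)\right) + l = 15 + l^{2} + 2 l + l \left(100 + l\right)$)
$1509 + f{\left(m{\left(2 \right)} \right)} = 1509 + \left(15 + 2 \left(-4 + 2\right)^{2} + 102 \left(-4 + 2\right)\right) = 1509 + \left(15 + 2 \left(-2\right)^{2} + 102 \left(-2\right)\right) = 1509 + \left(15 + 2 \cdot 4 - 204\right) = 1509 + \left(15 + 8 - 204\right) = 1509 - 181 = 1328$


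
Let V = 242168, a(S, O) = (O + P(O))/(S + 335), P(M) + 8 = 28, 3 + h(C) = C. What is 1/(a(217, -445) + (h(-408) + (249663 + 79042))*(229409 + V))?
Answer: 552/85458376599751 ≈ 6.4593e-12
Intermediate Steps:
h(C) = -3 + C
P(M) = 20 (P(M) = -8 + 28 = 20)
a(S, O) = (20 + O)/(335 + S) (a(S, O) = (O + 20)/(S + 335) = (20 + O)/(335 + S))
1/(a(217, -445) + (h(-408) + (249663 + 79042))*(229409 + V)) = 1/((20 - 445)/(335 + 217) + ((-3 - 408) + (249663 + 79042))*(229409 + 242168)) = 1/(-425/552 + (-411 + 328705)*471577) = 1/((1/552)*(-425) + 328294*471577) = 1/(-425/552 + 154815899638) = 1/(85458376599751/552) = 552/85458376599751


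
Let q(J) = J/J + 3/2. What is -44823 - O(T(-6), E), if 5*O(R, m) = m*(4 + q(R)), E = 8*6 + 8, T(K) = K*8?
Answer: -224479/5 ≈ -44896.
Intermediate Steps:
T(K) = 8*K
q(J) = 5/2 (q(J) = 1 + 3*(½) = 1 + 3/2 = 5/2)
E = 56 (E = 48 + 8 = 56)
O(R, m) = 13*m/10 (O(R, m) = (m*(4 + 5/2))/5 = (m*(13/2))/5 = (13*m/2)/5 = 13*m/10)
-44823 - O(T(-6), E) = -44823 - 13*56/10 = -44823 - 1*364/5 = -44823 - 364/5 = -224479/5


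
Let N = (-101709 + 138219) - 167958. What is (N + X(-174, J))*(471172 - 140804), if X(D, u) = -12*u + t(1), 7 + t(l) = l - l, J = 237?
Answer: -44368092032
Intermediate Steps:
t(l) = -7 (t(l) = -7 + (l - l) = -7 + 0 = -7)
N = -131448 (N = 36510 - 167958 = -131448)
X(D, u) = -7 - 12*u (X(D, u) = -12*u - 7 = -7 - 12*u)
(N + X(-174, J))*(471172 - 140804) = (-131448 + (-7 - 12*237))*(471172 - 140804) = (-131448 + (-7 - 2844))*330368 = (-131448 - 2851)*330368 = -134299*330368 = -44368092032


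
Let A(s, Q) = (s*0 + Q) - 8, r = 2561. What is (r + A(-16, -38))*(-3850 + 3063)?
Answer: -1979305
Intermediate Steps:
A(s, Q) = -8 + Q (A(s, Q) = (0 + Q) - 8 = Q - 8 = -8 + Q)
(r + A(-16, -38))*(-3850 + 3063) = (2561 + (-8 - 38))*(-3850 + 3063) = (2561 - 46)*(-787) = 2515*(-787) = -1979305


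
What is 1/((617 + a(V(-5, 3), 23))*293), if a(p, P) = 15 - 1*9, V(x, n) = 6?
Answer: 1/182539 ≈ 5.4783e-6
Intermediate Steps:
a(p, P) = 6 (a(p, P) = 15 - 9 = 6)
1/((617 + a(V(-5, 3), 23))*293) = 1/((617 + 6)*293) = (1/293)/623 = (1/623)*(1/293) = 1/182539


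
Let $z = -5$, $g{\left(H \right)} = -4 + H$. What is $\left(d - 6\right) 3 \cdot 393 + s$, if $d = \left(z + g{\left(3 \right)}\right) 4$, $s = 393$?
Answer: $-34977$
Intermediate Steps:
$d = -24$ ($d = \left(-5 + \left(-4 + 3\right)\right) 4 = \left(-5 - 1\right) 4 = \left(-6\right) 4 = -24$)
$\left(d - 6\right) 3 \cdot 393 + s = \left(-24 - 6\right) 3 \cdot 393 + 393 = \left(-30\right) 3 \cdot 393 + 393 = \left(-90\right) 393 + 393 = -35370 + 393 = -34977$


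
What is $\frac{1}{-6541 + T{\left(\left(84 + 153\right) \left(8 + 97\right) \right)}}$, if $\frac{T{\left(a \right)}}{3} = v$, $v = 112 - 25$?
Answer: $- \frac{1}{6280} \approx -0.00015924$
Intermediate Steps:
$v = 87$ ($v = 112 - 25 = 87$)
$T{\left(a \right)} = 261$ ($T{\left(a \right)} = 3 \cdot 87 = 261$)
$\frac{1}{-6541 + T{\left(\left(84 + 153\right) \left(8 + 97\right) \right)}} = \frac{1}{-6541 + 261} = \frac{1}{-6280} = - \frac{1}{6280}$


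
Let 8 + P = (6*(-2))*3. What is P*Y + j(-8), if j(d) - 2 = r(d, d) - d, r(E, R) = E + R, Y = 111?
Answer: -4890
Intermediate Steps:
j(d) = 2 + d (j(d) = 2 + ((d + d) - d) = 2 + (2*d - d) = 2 + d)
P = -44 (P = -8 + (6*(-2))*3 = -8 - 12*3 = -8 - 36 = -44)
P*Y + j(-8) = -44*111 + (2 - 8) = -4884 - 6 = -4890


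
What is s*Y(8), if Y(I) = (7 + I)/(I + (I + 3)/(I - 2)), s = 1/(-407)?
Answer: -90/24013 ≈ -0.0037480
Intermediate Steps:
s = -1/407 ≈ -0.0024570
Y(I) = (7 + I)/(I + (3 + I)/(-2 + I))
s*Y(8) = -(-14 + 8² + 5*8)/(407*(3 + 8² - 1*8)) = -(-14 + 64 + 40)/(407*(3 + 64 - 8)) = -90/(407*59) = -90/24013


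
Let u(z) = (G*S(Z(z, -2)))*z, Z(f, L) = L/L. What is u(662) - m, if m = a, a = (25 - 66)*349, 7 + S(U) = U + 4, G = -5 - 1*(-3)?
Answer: 16957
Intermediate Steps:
Z(f, L) = 1
G = -2 (G = -5 + 3 = -2)
S(U) = -3 + U (S(U) = -7 + (U + 4) = -7 + (4 + U) = -3 + U)
a = -14309 (a = -41*349 = -14309)
m = -14309
u(z) = 4*z (u(z) = (-2*(-3 + 1))*z = (-2*(-2))*z = 4*z)
u(662) - m = 4*662 - 1*(-14309) = 2648 + 14309 = 16957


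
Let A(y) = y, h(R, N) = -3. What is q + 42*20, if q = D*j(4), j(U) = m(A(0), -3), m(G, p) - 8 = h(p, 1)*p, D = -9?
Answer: 687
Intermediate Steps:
m(G, p) = 8 - 3*p
j(U) = 17 (j(U) = 8 - 3*(-3) = 8 + 9 = 17)
q = -153 (q = -9*17 = -153)
q + 42*20 = -153 + 42*20 = -153 + 840 = 687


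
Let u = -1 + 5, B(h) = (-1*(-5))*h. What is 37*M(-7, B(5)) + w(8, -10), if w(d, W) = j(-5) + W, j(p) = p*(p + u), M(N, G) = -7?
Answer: -264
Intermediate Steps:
B(h) = 5*h
u = 4
j(p) = p*(4 + p) (j(p) = p*(p + 4) = p*(4 + p))
w(d, W) = 5 + W (w(d, W) = -5*(4 - 5) + W = -5*(-1) + W = 5 + W)
37*M(-7, B(5)) + w(8, -10) = 37*(-7) + (5 - 10) = -259 - 5 = -264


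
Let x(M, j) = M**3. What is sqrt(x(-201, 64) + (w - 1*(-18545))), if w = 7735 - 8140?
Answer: I*sqrt(8102461) ≈ 2846.5*I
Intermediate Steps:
w = -405
sqrt(x(-201, 64) + (w - 1*(-18545))) = sqrt((-201)**3 + (-405 - 1*(-18545))) = sqrt(-8120601 + (-405 + 18545)) = sqrt(-8120601 + 18140) = sqrt(-8102461) = I*sqrt(8102461)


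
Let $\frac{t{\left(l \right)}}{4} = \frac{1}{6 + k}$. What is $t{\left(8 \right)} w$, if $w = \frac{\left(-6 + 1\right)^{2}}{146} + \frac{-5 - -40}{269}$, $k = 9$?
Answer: $\frac{1578}{19637} \approx 0.080359$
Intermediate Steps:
$t{\left(l \right)} = \frac{4}{15}$ ($t{\left(l \right)} = \frac{4}{6 + 9} = \frac{4}{15}$)
$w = \frac{11835}{39274}$ ($w = \left(-5\right)^{2} \cdot \frac{1}{146} + \left(-5 + 40\right) \frac{1}{269} = 25 \cdot \frac{1}{146} + 35 \cdot \frac{1}{269} = \frac{25}{146} + \frac{35}{269} = \frac{11835}{39274} \approx 0.30134$)
$t{\left(8 \right)} w = \frac{4}{15} \cdot \frac{11835}{39274} = \frac{1578}{19637}$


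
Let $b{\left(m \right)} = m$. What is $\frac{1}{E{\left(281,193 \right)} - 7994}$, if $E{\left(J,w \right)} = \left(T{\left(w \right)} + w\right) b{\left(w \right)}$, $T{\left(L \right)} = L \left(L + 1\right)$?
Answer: $\frac{1}{7255561} \approx 1.3783 \cdot 10^{-7}$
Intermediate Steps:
$T{\left(L \right)} = L \left(1 + L\right)$
$E{\left(J,w \right)} = w \left(w + w \left(1 + w\right)\right)$ ($E{\left(J,w \right)} = \left(w \left(1 + w\right) + w\right) w = \left(w + w \left(1 + w\right)\right) w = w \left(w + w \left(1 + w\right)\right)$)
$\frac{1}{E{\left(281,193 \right)} - 7994} = \frac{1}{193^{2} \left(2 + 193\right) - 7994} = \frac{1}{37249 \cdot 195 - 7994} = \frac{1}{7263555 - 7994} = \frac{1}{7255561}$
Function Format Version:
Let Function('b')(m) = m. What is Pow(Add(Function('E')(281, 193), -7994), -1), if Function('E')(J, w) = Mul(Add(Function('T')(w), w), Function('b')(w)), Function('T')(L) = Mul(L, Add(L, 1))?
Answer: Rational(1, 7255561) ≈ 1.3783e-7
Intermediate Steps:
Function('T')(L) = Mul(L, Add(1, L))
Function('E')(J, w) = Mul(w, Add(w, Mul(w, Add(1, w)))) (Function('E')(J, w) = Mul(Add(Mul(w, Add(1, w)), w), w) = Mul(Add(w, Mul(w, Add(1, w))), w) = Mul(w, Add(w, Mul(w, Add(1, w)))))
Pow(Add(Function('E')(281, 193), -7994), -1) = Pow(Add(Mul(Pow(193, 2), Add(2, 193)), -7994), -1) = Pow(Add(Mul(37249, 195), -7994), -1) = Pow(Add(7263555, -7994), -1) = Pow(7255561, -1) = Rational(1, 7255561)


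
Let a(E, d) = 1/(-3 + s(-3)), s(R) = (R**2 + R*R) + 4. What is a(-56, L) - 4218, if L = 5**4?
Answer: -80141/19 ≈ -4217.9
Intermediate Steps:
s(R) = 4 + 2*R**2 (s(R) = (R**2 + R**2) + 4 = 2*R**2 + 4 = 4 + 2*R**2)
L = 625
a(E, d) = 1/19 (a(E, d) = 1/(-3 + (4 + 2*(-3)**2)) = 1/(-3 + (4 + 2*9)) = 1/(-3 + (4 + 18)) = 1/(-3 + 22) = 1/19)
a(-56, L) - 4218 = 1/19 - 4218 = -80141/19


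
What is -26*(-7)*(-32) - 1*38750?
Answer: -44574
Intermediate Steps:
-26*(-7)*(-32) - 1*38750 = 182*(-32) - 38750 = -5824 - 38750 = -44574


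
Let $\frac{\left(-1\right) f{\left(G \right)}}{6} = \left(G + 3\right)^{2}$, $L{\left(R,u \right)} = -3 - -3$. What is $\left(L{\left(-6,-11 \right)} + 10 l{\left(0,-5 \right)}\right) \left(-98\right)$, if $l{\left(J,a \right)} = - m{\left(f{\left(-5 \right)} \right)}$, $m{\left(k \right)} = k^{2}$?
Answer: $564480$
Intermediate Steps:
$L{\left(R,u \right)} = 0$ ($L{\left(R,u \right)} = -3 + 3 = 0$)
$f{\left(G \right)} = - 6 \left(3 + G\right)^{2}$ ($f{\left(G \right)} = - 6 \left(G + 3\right)^{2} = - 6 \left(3 + G\right)^{2}$)
$l{\left(J,a \right)} = -576$ ($l{\left(J,a \right)} = - \left(- 6 \left(3 - 5\right)^{2}\right)^{2} = - \left(- 6 \left(-2\right)^{2}\right)^{2} = - \left(\left(-6\right) 4\right)^{2} = - \left(-24\right)^{2} = \left(-1\right) 576 = -576$)
$\left(L{\left(-6,-11 \right)} + 10 l{\left(0,-5 \right)}\right) \left(-98\right) = \left(0 + 10 \left(-576\right)\right) \left(-98\right) = \left(0 - 5760\right) \left(-98\right) = \left(-5760\right) \left(-98\right) = 564480$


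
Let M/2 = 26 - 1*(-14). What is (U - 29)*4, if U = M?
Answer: 204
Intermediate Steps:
M = 80 (M = 2*(26 - 1*(-14)) = 2*(26 + 14) = 2*40 = 80)
U = 80
(U - 29)*4 = (80 - 29)*4 = 51*4 = 204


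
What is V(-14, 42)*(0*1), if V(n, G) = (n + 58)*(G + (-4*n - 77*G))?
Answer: 0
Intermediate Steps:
V(n, G) = (58 + n)*(-76*G - 4*n) (V(n, G) = (58 + n)*(G + (-77*G - 4*n)) = (58 + n)*(-76*G - 4*n))
V(-14, 42)*(0*1) = (-4408*42 - 232*(-14) - 4*(-14)**2 - 76*42*(-14))*(0*1) = (-185136 + 3248 - 4*196 + 44688)*0 = (-185136 + 3248 - 784 + 44688)*0 = -137984*0 = 0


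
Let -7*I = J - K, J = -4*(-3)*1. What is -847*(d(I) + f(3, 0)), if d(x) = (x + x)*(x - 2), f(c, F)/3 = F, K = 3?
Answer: -50094/7 ≈ -7156.3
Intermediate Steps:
J = 12 (J = 12*1 = 12)
f(c, F) = 3*F
I = -9/7 (I = -(12 - 1*3)/7 = -(12 - 3)/7 = -1/7*9 = -9/7 ≈ -1.2857)
d(x) = 2*x*(-2 + x) (d(x) = (2*x)*(-2 + x) = 2*x*(-2 + x))
-847*(d(I) + f(3, 0)) = -847*(2*(-9/7)*(-2 - 9/7) + 3*0) = -847*(2*(-9/7)*(-23/7) + 0) = -847*(414/49 + 0) = -847*414/49 = -121*414/7 = -50094/7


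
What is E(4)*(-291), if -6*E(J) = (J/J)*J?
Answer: 194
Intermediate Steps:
E(J) = -J/6 (E(J) = -J/J*J/6 = -J/6)
E(4)*(-291) = -1/6*4*(-291) = -2/3*(-291) = 194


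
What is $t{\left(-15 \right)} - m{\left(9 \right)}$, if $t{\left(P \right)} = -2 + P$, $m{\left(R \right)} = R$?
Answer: $-26$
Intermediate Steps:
$t{\left(-15 \right)} - m{\left(9 \right)} = \left(-2 - 15\right) - 9 = -17 - 9 = -26$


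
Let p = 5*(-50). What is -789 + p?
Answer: -1039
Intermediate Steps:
p = -250
-789 + p = -789 - 250 = -1039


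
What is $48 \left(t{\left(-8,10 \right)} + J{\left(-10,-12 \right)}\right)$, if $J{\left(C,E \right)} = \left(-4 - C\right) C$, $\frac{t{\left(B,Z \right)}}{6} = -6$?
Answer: $-4608$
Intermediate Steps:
$t{\left(B,Z \right)} = -36$ ($t{\left(B,Z \right)} = 6 \left(-6\right) = -36$)
$J{\left(C,E \right)} = C \left(-4 - C\right)$
$48 \left(t{\left(-8,10 \right)} + J{\left(-10,-12 \right)}\right) = 48 \left(-36 - - 10 \left(4 - 10\right)\right) = 48 \left(-36 - \left(-10\right) \left(-6\right)\right) = 48 \left(-36 - 60\right) = 48 \left(-96\right) = -4608$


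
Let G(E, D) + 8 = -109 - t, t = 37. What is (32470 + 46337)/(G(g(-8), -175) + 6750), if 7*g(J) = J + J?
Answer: 78807/6596 ≈ 11.948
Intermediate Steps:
g(J) = 2*J/7 (g(J) = (J + J)/7 = (2*J)/7 = 2*J/7)
G(E, D) = -154 (G(E, D) = -8 + (-109 - 1*37) = -8 + (-109 - 37) = -8 - 146 = -154)
(32470 + 46337)/(G(g(-8), -175) + 6750) = (32470 + 46337)/(-154 + 6750) = 78807/6596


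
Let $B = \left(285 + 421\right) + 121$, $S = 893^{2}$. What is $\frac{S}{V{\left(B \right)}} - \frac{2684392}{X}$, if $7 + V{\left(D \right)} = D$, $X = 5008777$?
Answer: $\frac{3992043008433}{4107197140} \approx 971.96$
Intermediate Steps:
$S = 797449$
$B = 827$ ($B = 706 + 121 = 827$)
$V{\left(D \right)} = -7 + D$
$\frac{S}{V{\left(B \right)}} - \frac{2684392}{X} = \frac{797449}{-7 + 827} - \frac{2684392}{5008777} = \frac{797449}{820} - \frac{2684392}{5008777} = \frac{3992043008433}{4107197140}$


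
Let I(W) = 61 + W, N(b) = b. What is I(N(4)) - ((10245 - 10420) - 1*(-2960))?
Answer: -2720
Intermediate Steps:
I(N(4)) - ((10245 - 10420) - 1*(-2960)) = (61 + 4) - ((10245 - 10420) - 1*(-2960)) = 65 - (-175 + 2960) = 65 - 1*2785 = 65 - 2785 = -2720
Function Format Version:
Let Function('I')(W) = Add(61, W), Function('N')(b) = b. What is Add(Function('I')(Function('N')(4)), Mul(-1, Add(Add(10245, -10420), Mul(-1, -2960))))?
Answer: -2720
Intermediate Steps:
Add(Function('I')(Function('N')(4)), Mul(-1, Add(Add(10245, -10420), Mul(-1, -2960)))) = Add(Add(61, 4), Mul(-1, Add(Add(10245, -10420), Mul(-1, -2960)))) = Add(65, Mul(-1, Add(-175, 2960))) = Add(65, Mul(-1, 2785)) = Add(65, -2785) = -2720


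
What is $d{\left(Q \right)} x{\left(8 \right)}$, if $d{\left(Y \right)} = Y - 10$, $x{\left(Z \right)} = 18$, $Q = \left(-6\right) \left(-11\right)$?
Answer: $1008$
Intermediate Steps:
$Q = 66$
$d{\left(Y \right)} = -10 + Y$
$d{\left(Q \right)} x{\left(8 \right)} = \left(-10 + 66\right) 18 = 56 \cdot 18 = 1008$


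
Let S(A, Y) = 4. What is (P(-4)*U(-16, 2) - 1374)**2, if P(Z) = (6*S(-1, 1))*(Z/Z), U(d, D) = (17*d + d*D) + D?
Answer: 74338884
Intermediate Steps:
U(d, D) = D + 17*d + D*d (U(d, D) = (17*d + D*d) + D = D + 17*d + D*d)
P(Z) = 24 (P(Z) = (6*4)*(Z/Z) = 24*1 = 24)
(P(-4)*U(-16, 2) - 1374)**2 = (24*(2 + 17*(-16) + 2*(-16)) - 1374)**2 = (24*(2 - 272 - 32) - 1374)**2 = (24*(-302) - 1374)**2 = (-7248 - 1374)**2 = (-8622)**2 = 74338884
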